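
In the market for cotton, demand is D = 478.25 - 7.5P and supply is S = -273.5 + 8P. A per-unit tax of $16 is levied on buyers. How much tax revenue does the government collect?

Tax revenue = 26072/31

Pre-tax equilibrium: P* = 48.5, Q* = 114.5.
Tax on buyers shifts demand to D = 478.25 − 7.5(P + 16) = 358.25 - 7.5P.
358.25 - 7.5P = -273.5 + 8P gives seller price Ps = 2527/62; buyers pay Pb = 2527/62 + 16 = 3519/62.
New quantity: Q = 478.25 − 7.5(3519/62) = 3259/62.
Revenue = 16 × 3259/62 = 26072/31.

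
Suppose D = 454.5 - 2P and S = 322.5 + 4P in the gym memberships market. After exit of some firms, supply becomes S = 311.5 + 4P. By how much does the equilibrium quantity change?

ΔQ = -11/3

Original equilibrium: P* = 22, Q* = 410.5.
New equilibrium: 454.5 - 2P = 311.5 + 4P, so 143 = 6P and P' = 143/6; Q' = 454.5 − 2(143/6) = 2441/6.
Change in quantity: 2441/6 − 410.5 = -11/3.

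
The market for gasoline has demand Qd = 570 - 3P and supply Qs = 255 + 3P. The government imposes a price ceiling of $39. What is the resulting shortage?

Equilibrium price would be P* = 52.5, so the ceiling at 39 binds.
At P = 39: Qd = 570 − 3(39) = 453, Qs = 255 + 3(39) = 372.
Shortage = 453 − 372 = 81.

Shortage = 81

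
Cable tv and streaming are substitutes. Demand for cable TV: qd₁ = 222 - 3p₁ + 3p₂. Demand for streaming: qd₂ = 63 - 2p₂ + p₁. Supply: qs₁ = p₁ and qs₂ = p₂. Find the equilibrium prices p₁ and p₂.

Market 1: 222 - 3p₁ + 3p₂ = p₁ → 4p₁ - 3p₂ = 222.
Market 2: 3p₂ - p₁ = 63.
Eliminating p₂: 3×(1) + 3×(2) gives 9p₁ = 855, so p₁ = 95.
Back-substitute into (2): p₂ = (63 + 1×95) / 3 = 158/3.

p₁ = 95, p₂ = 158/3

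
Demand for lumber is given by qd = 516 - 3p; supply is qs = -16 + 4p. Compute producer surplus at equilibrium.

Equilibrium: 516 - 3p = -16 + 4p gives p* = 76, q* = 288.
Supply starts at p = 4 (where qs = 0).
PS = ½(76 − 4)(288) = 10368.

Producer surplus = 10368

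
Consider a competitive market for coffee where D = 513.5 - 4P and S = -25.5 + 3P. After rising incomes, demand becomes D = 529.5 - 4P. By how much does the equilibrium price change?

ΔP = 16/7

Original equilibrium: P* = 77, Q* = 205.5.
New equilibrium: 529.5 - 4P = -25.5 + 3P, so 555 = 7P and P' = 555/7; Q' = 529.5 − 4(555/7) = 2973/14.
Change in price: 555/7 − 77 = 16/7.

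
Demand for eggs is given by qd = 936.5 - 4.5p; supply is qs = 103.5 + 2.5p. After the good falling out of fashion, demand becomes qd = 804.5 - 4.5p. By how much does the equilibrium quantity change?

Original equilibrium: p* = 119, q* = 401.
New equilibrium: 804.5 - 4.5p = 103.5 + 2.5p, so 701 = 7p and p' = 701/7; q' = 804.5 − 4.5(701/7) = 2477/7.
Change in quantity: 2477/7 − 401 = -330/7.

Δq = -330/7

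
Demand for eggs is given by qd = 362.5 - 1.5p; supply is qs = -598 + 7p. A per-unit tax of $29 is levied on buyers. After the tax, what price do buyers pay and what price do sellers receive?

Buyers pay 2327/17, sellers receive 1834/17

Pre-tax equilibrium: p* = 113, q* = 193.
Tax on buyers shifts demand to qd = 362.5 − 1.5(p + 29) = 319 - 1.5p.
319 - 1.5p = -598 + 7p gives seller price ps = 1834/17; buyers pay pb = 1834/17 + 29 = 2327/17.
New quantity: q = 362.5 − 1.5(2327/17) = 2672/17.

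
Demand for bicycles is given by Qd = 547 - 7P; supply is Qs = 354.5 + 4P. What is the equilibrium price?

P* = 17.5

Set Qd = Qs: 547 - 7P = 354.5 + 4P.
192.5 = 11P, so P* = 17.5.
Q* = 547 − 7(17.5) = 424.5.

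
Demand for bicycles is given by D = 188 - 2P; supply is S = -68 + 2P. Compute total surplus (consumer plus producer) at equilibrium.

Total surplus = 1800

Equilibrium: 188 - 2P = -68 + 2P gives P* = 64, Q* = 60.
Demand choke price: P = 94; supply starts at P = 34.
CS = ½(94 − 64)(60) = 900; PS = ½(64 − 34)(60) = 900.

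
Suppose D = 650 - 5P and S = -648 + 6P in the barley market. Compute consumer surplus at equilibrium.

Equilibrium: 650 - 5P = -648 + 6P gives P* = 118, Q* = 60.
Demand choke price (D = 0): P = 130.
CS = ½(130 − 118)(60) = 360.

Consumer surplus = 360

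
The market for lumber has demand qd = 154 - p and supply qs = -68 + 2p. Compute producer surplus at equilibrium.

Producer surplus = 1600

Equilibrium: 154 - p = -68 + 2p gives p* = 74, q* = 80.
Supply starts at p = 34 (where qs = 0).
PS = ½(74 − 34)(80) = 1600.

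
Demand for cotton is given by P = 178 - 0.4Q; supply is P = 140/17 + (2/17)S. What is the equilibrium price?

Set the two price expressions equal: 178 - 0.4Q = 140/17 + (2/17)Q.
2886/17 = (44/85)Q, so Q* = 7215/22.
P* = 178 − (0.4)(7215/22) = 515/11.

P* = 515/11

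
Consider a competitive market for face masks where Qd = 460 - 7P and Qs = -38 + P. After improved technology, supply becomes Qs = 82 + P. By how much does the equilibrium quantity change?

Original equilibrium: P* = 62.25, Q* = 24.25.
New equilibrium: 460 - 7P = 82 + P, so 378 = 8P and P' = 47.25; Q' = 460 − 7(47.25) = 129.25.
Change in quantity: 129.25 − 24.25 = 105.

ΔQ = 105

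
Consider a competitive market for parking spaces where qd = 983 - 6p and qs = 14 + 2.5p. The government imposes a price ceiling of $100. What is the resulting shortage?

Shortage = 119

Equilibrium price would be p* = 114, so the ceiling at 100 binds.
At p = 100: qd = 983 − 6(100) = 383, qs = 14 + 2.5(100) = 264.
Shortage = 383 − 264 = 119.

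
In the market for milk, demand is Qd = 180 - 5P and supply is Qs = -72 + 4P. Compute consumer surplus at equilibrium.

Equilibrium: 180 - 5P = -72 + 4P gives P* = 28, Q* = 40.
Demand choke price (Qd = 0): P = 36.
CS = ½(36 − 28)(40) = 160.

Consumer surplus = 160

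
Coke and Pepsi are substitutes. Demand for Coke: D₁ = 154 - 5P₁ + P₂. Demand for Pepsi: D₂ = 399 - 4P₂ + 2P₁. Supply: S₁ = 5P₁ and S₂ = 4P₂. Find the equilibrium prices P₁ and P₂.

P₁ = 1631/78, P₂ = 2149/39

Market 1: 154 - 5P₁ + P₂ = 5P₁ → 10P₁ - P₂ = 154.
Market 2: 8P₂ - 2P₁ = 399.
Eliminating P₂: 8×(1) + 1×(2) gives 78P₁ = 1631, so P₁ = 1631/78.
Back-substitute into (2): P₂ = (399 + 2×1631/78) / 8 = 2149/39.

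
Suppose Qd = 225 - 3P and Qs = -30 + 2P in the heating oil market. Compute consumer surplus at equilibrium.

Consumer surplus = 864

Equilibrium: 225 - 3P = -30 + 2P gives P* = 51, Q* = 72.
Demand choke price (Qd = 0): P = 75.
CS = ½(75 − 51)(72) = 864.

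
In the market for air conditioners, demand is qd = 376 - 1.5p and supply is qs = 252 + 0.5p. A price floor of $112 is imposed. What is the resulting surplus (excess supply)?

Surplus = 100

Equilibrium price would be p* = 62, so the floor at 112 binds.
At p = 112: qd = 208, qs = 308.
Surplus = 308 − 208 = 100.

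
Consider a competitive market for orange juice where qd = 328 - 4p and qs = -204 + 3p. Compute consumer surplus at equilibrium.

Consumer surplus = 72

Equilibrium: 328 - 4p = -204 + 3p gives p* = 76, q* = 24.
Demand choke price (qd = 0): p = 82.
CS = ½(82 − 76)(24) = 72.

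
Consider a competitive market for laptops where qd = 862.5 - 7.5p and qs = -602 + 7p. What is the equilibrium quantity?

q* = 105

Set qd = qs: 862.5 - 7.5p = -602 + 7p.
1464.5 = 14.5p, so p* = 101.
q* = 862.5 − 7.5(101) = 105.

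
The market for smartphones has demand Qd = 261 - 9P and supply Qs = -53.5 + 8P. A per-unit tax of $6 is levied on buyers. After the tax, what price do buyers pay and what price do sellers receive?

Buyers pay 725/34, sellers receive 521/34

Pre-tax equilibrium: P* = 18.5, Q* = 94.5.
Tax on buyers shifts demand to Qd = 261 − 9(P + 6) = 207 - 9P.
207 - 9P = -53.5 + 8P gives seller price Ps = 521/34; buyers pay Pb = 521/34 + 6 = 725/34.
New quantity: Q = 261 − 9(725/34) = 2349/34.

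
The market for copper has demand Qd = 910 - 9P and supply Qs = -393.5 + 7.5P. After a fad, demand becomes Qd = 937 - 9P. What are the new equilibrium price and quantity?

Original equilibrium: P* = 79, Q* = 199.
New equilibrium: 937 - 9P = -393.5 + 7.5P, so 1330.5 = 16.5P and P' = 887/11; Q' = 937 − 9(887/11) = 2324/11.

P' = 887/11, Q' = 2324/11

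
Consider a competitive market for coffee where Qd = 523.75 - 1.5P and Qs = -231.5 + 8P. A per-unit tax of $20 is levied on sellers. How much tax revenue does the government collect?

Tax revenue = 144110/19

Pre-tax equilibrium: P* = 79.5, Q* = 404.5.
Tax on sellers shifts supply to Qs = -231.5 + 8(P − 20) = -391.5 + 8P.
523.75 - 1.5P = -391.5 + 8P gives buyer price Pb = 3661/38; sellers receive Ps = 3661/38 − 20 = 2901/38.
New quantity: Q = 523.75 − 1.5(3661/38) = 14411/38.
Revenue = 20 × 14411/38 = 144110/19.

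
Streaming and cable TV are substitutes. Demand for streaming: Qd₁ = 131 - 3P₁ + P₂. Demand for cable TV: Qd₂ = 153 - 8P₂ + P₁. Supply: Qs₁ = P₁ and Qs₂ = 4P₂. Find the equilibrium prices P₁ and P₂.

P₁ = 1725/47, P₂ = 743/47

Market 1: 131 - 3P₁ + P₂ = P₁ → 4P₁ - P₂ = 131.
Market 2: 12P₂ - P₁ = 153.
Eliminating P₂: 12×(1) + 1×(2) gives 47P₁ = 1725, so P₁ = 1725/47.
Back-substitute into (2): P₂ = (153 + 1×1725/47) / 12 = 743/47.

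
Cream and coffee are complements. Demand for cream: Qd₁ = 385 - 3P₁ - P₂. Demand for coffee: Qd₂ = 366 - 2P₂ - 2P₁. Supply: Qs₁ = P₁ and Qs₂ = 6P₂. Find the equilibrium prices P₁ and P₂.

Market 1: 385 - 3P₁ - P₂ = P₁ → 4P₁ + P₂ = 385.
Market 2: 8P₂ + 2P₁ = 366.
Eliminating P₂: 8×(1) − 1×(2) gives 30P₁ = 2714, so P₁ = 1357/15.
Back-substitute into (2): P₂ = (366 − 2×1357/15) / 8 = 347/15.

P₁ = 1357/15, P₂ = 347/15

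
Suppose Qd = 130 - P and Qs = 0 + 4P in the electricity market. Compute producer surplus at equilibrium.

Producer surplus = 1352

Equilibrium: 130 - P = 0 + 4P gives P* = 26, Q* = 104.
Supply starts at P = 0 (where Qs = 0).
PS = ½(26 − 0)(104) = 1352.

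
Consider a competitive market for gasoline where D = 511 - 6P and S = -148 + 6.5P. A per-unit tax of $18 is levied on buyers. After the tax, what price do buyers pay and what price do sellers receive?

Buyers pay $62.08, sellers receive $44.08

Pre-tax equilibrium: P* = 52.72, Q* = 194.68.
Tax on buyers shifts demand to D = 511 − 6(P + 18) = 403 - 6P.
403 - 6P = -148 + 6.5P gives seller price Ps = 44.08; buyers pay Pb = 44.08 + 18 = 62.08.
New quantity: Q = 511 − 6(62.08) = 138.52.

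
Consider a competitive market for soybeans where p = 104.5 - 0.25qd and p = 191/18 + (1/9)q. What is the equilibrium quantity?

Set the two price expressions equal: 104.5 - 0.25q = 191/18 + (1/9)q.
845/9 = (13/36)q, so q* = 260.
p* = 104.5 − (0.25)(260) = 39.5.

q* = 260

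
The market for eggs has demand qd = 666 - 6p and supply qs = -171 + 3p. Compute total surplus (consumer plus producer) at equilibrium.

Equilibrium: 666 - 6p = -171 + 3p gives p* = 93, q* = 108.
Demand choke price: p = 111; supply starts at p = 57.
CS = ½(111 − 93)(108) = 972; PS = ½(93 − 57)(108) = 1944.

Total surplus = 2916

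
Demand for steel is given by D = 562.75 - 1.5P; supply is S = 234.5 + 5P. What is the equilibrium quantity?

Set D = S: 562.75 - 1.5P = 234.5 + 5P.
328.25 = 6.5P, so P* = 50.5.
Q* = 562.75 − 1.5(50.5) = 487.

Q* = 487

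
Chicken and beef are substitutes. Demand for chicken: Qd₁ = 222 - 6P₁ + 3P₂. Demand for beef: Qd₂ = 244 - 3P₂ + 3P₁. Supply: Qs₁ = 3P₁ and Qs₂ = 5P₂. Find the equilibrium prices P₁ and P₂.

Market 1: 222 - 6P₁ + 3P₂ = 3P₁ → 9P₁ - 3P₂ = 222.
Market 2: 8P₂ - 3P₁ = 244.
Eliminating P₂: 8×(1) + 3×(2) gives 63P₁ = 2508, so P₁ = 836/21.
Back-substitute into (2): P₂ = (244 + 3×836/21) / 8 = 318/7.

P₁ = 836/21, P₂ = 318/7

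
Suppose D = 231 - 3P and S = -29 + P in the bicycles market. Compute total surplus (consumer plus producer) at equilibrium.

Total surplus = 864

Equilibrium: 231 - 3P = -29 + P gives P* = 65, Q* = 36.
Demand choke price: P = 77; supply starts at P = 29.
CS = ½(77 − 65)(36) = 216; PS = ½(65 − 29)(36) = 648.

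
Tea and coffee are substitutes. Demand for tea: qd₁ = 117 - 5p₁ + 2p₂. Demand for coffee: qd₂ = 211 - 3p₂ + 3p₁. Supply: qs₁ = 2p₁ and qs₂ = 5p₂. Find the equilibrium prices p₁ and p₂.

Market 1: 117 - 5p₁ + 2p₂ = 2p₁ → 7p₁ - 2p₂ = 117.
Market 2: 8p₂ - 3p₁ = 211.
Eliminating p₂: 8×(1) + 2×(2) gives 50p₁ = 1358, so p₁ = 27.16.
Back-substitute into (2): p₂ = (211 + 3×27.16) / 8 = 36.56.

p₁ = 27.16, p₂ = 36.56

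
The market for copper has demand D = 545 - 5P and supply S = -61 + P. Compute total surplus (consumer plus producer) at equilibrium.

Equilibrium: 545 - 5P = -61 + P gives P* = 101, Q* = 40.
Demand choke price: P = 109; supply starts at P = 61.
CS = ½(109 − 101)(40) = 160; PS = ½(101 − 61)(40) = 800.

Total surplus = 960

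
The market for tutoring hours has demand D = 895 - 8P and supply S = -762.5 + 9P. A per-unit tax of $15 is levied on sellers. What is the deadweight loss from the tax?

Deadweight loss = 8100/17

Pre-tax equilibrium: P* = 97.5, Q* = 115.
Tax on sellers shifts supply to S = -762.5 + 9(P − 15) = -897.5 + 9P.
895 - 8P = -897.5 + 9P gives buyer price Pb = 3585/34; sellers receive Ps = 3585/34 − 15 = 3075/34.
New quantity: Q = 895 − 8(3585/34) = 875/17.
DWL = ½ × 15 × (115 − 875/17) = 8100/17.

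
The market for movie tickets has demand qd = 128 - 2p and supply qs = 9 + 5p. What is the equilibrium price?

p* = 17

Set qd = qs: 128 - 2p = 9 + 5p.
119 = 7p, so p* = 17.
q* = 128 − 2(17) = 94.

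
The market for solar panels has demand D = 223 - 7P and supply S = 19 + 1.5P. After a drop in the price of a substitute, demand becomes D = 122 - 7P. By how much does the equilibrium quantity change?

Original equilibrium: P* = 24, Q* = 55.
New equilibrium: 122 - 7P = 19 + 1.5P, so 103 = 8.5P and P' = 206/17; Q' = 122 − 7(206/17) = 632/17.
Change in quantity: 632/17 − 55 = -303/17.

ΔQ = -303/17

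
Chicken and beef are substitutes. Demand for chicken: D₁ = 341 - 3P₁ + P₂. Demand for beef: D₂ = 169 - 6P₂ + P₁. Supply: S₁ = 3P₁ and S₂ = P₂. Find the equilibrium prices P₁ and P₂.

Market 1: 341 - 3P₁ + P₂ = 3P₁ → 6P₁ - P₂ = 341.
Market 2: 7P₂ - P₁ = 169.
Eliminating P₂: 7×(1) + 1×(2) gives 41P₁ = 2556, so P₁ = 2556/41.
Back-substitute into (2): P₂ = (169 + 1×2556/41) / 7 = 1355/41.

P₁ = 2556/41, P₂ = 1355/41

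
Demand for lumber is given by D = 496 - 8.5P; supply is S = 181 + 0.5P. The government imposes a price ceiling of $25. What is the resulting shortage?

Shortage = 90

Equilibrium price would be P* = 35, so the ceiling at 25 binds.
At P = 25: D = 496 − 8.5(25) = 283.5, S = 181 + 0.5(25) = 193.5.
Shortage = 283.5 − 193.5 = 90.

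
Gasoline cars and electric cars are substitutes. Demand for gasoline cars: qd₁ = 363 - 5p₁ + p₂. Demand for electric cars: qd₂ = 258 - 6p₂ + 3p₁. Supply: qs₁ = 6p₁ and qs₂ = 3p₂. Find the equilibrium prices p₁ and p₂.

p₁ = 36.71875, p₂ = 40.90625

Market 1: 363 - 5p₁ + p₂ = 6p₁ → 11p₁ - p₂ = 363.
Market 2: 9p₂ - 3p₁ = 258.
Eliminating p₂: 9×(1) + 1×(2) gives 96p₁ = 3525, so p₁ = 36.71875.
Back-substitute into (2): p₂ = (258 + 3×36.71875) / 9 = 40.90625.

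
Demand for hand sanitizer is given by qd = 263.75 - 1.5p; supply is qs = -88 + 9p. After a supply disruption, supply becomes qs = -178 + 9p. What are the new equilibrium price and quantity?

Original equilibrium: p* = 33.5, q* = 213.5.
New equilibrium: 263.75 - 1.5p = -178 + 9p, so 441.75 = 10.5p and p' = 589/14; q' = 263.75 − 1.5(589/14) = 2809/14.

p' = 589/14, q' = 2809/14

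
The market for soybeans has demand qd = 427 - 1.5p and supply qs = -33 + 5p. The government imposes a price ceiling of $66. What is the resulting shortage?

Shortage = 31

Equilibrium price would be p* = 920/13, so the ceiling at 66 binds.
At p = 66: qd = 427 − 1.5(66) = 328, qs = -33 + 5(66) = 297.
Shortage = 328 − 297 = 31.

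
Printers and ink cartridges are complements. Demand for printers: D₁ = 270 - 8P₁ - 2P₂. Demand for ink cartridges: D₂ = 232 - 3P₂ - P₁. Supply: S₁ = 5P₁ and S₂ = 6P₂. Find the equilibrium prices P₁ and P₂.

P₁ = 1966/115, P₂ = 2746/115

Market 1: 270 - 8P₁ - 2P₂ = 5P₁ → 13P₁ + 2P₂ = 270.
Market 2: 9P₂ + P₁ = 232.
Eliminating P₂: 9×(1) − 2×(2) gives 115P₁ = 1966, so P₁ = 1966/115.
Back-substitute into (2): P₂ = (232 − 1×1966/115) / 9 = 2746/115.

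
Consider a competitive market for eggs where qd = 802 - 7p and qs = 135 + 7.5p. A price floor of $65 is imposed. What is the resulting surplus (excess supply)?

Surplus = 275.5

Equilibrium price would be p* = 46, so the floor at 65 binds.
At p = 65: qd = 347, qs = 622.5.
Surplus = 622.5 − 347 = 275.5.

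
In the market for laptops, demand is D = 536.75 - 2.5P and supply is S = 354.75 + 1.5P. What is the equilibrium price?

Set D = S: 536.75 - 2.5P = 354.75 + 1.5P.
182 = 4P, so P* = 45.5.
Q* = 536.75 − 2.5(45.5) = 423.

P* = 45.5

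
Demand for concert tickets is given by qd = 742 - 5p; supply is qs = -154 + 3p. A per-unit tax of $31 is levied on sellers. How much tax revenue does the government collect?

Tax revenue = 3840.125

Pre-tax equilibrium: p* = 112, q* = 182.
Tax on sellers shifts supply to qs = -154 + 3(p − 31) = -247 + 3p.
742 - 5p = -247 + 3p gives buyer price pb = 123.625; sellers receive ps = 123.625 − 31 = 92.625.
New quantity: q = 742 − 5(123.625) = 123.875.
Revenue = 31 × 123.875 = 3840.125.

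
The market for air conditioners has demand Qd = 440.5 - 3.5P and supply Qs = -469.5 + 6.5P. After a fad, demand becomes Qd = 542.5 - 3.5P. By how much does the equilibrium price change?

Original equilibrium: P* = 91, Q* = 122.
New equilibrium: 542.5 - 3.5P = -469.5 + 6.5P, so 1012 = 10P and P' = 101.2; Q' = 542.5 − 3.5(101.2) = 188.3.
Change in price: 101.2 − 91 = 10.2.

ΔP = 10.2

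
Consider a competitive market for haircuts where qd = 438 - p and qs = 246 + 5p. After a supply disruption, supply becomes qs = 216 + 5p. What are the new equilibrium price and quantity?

Original equilibrium: p* = 32, q* = 406.
New equilibrium: 438 - p = 216 + 5p, so 222 = 6p and p' = 37; q' = 438 − 1(37) = 401.

p' = 37, q' = 401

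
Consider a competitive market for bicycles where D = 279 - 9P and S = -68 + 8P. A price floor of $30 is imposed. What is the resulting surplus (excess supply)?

Equilibrium price would be P* = 347/17, so the floor at 30 binds.
At P = 30: D = 9, S = 172.
Surplus = 172 − 9 = 163.

Surplus = 163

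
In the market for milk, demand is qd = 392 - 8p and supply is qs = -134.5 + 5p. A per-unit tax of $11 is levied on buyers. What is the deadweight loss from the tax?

Pre-tax equilibrium: p* = 40.5, q* = 68.
Tax on buyers shifts demand to qd = 392 − 8(p + 11) = 304 - 8p.
304 - 8p = -134.5 + 5p gives seller price ps = 877/26; buyers pay pb = 877/26 + 11 = 1163/26.
New quantity: q = 392 − 8(1163/26) = 444/13.
DWL = ½ × 11 × (68 − 444/13) = 2420/13.

Deadweight loss = 2420/13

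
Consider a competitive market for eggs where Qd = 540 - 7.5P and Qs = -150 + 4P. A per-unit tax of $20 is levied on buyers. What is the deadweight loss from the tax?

Pre-tax equilibrium: P* = 60, Q* = 90.
Tax on buyers shifts demand to Qd = 540 − 7.5(P + 20) = 390 - 7.5P.
390 - 7.5P = -150 + 4P gives seller price Ps = 1080/23; buyers pay Pb = 1080/23 + 20 = 1540/23.
New quantity: Q = 540 − 7.5(1540/23) = 870/23.
DWL = ½ × 20 × (90 − 870/23) = 12000/23.

Deadweight loss = 12000/23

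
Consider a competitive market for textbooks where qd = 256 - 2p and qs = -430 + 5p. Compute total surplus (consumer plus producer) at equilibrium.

Equilibrium: 256 - 2p = -430 + 5p gives p* = 98, q* = 60.
Demand choke price: p = 128; supply starts at p = 86.
CS = ½(128 − 98)(60) = 900; PS = ½(98 − 86)(60) = 360.

Total surplus = 1260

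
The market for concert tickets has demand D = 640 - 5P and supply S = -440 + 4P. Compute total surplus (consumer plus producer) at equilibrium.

Total surplus = 360

Equilibrium: 640 - 5P = -440 + 4P gives P* = 120, Q* = 40.
Demand choke price: P = 128; supply starts at P = 110.
CS = ½(128 − 120)(40) = 160; PS = ½(120 − 110)(40) = 200.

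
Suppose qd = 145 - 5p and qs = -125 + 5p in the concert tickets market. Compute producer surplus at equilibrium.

Equilibrium: 145 - 5p = -125 + 5p gives p* = 27, q* = 10.
Supply starts at p = 25 (where qs = 0).
PS = ½(27 − 25)(10) = 10.

Producer surplus = 10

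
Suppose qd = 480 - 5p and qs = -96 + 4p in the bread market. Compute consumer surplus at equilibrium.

Consumer surplus = 2560

Equilibrium: 480 - 5p = -96 + 4p gives p* = 64, q* = 160.
Demand choke price (qd = 0): p = 96.
CS = ½(96 − 64)(160) = 2560.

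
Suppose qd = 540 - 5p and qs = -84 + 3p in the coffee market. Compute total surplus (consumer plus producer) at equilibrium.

Equilibrium: 540 - 5p = -84 + 3p gives p* = 78, q* = 150.
Demand choke price: p = 108; supply starts at p = 28.
CS = ½(108 − 78)(150) = 2250; PS = ½(78 − 28)(150) = 3750.

Total surplus = 6000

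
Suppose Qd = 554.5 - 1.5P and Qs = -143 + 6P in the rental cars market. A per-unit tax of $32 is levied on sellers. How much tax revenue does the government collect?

Pre-tax equilibrium: P* = 93, Q* = 415.
Tax on sellers shifts supply to Qs = -143 + 6(P − 32) = -335 + 6P.
554.5 - 1.5P = -335 + 6P gives buyer price Pb = 118.6; sellers receive Ps = 118.6 − 32 = 86.6.
New quantity: Q = 554.5 − 1.5(118.6) = 376.6.
Revenue = 32 × 376.6 = 12051.2.

Tax revenue = 12051.2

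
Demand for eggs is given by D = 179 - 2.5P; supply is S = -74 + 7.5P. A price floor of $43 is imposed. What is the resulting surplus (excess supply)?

Equilibrium price would be P* = 25.3, so the floor at 43 binds.
At P = 43: D = 71.5, S = 248.5.
Surplus = 248.5 − 71.5 = 177.

Surplus = 177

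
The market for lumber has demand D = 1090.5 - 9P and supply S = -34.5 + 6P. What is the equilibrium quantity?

Set D = S: 1090.5 - 9P = -34.5 + 6P.
1125 = 15P, so P* = 75.
Q* = 1090.5 − 9(75) = 415.5.

Q* = 415.5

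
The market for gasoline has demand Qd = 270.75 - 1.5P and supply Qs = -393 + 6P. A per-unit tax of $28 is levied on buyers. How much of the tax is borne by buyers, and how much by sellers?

Buyers bear $22.4, sellers bear $5.6

Pre-tax equilibrium: P* = 88.5, Q* = 138.
Tax on buyers shifts demand to Qd = 270.75 − 1.5(P + 28) = 228.75 - 1.5P.
228.75 - 1.5P = -393 + 6P gives seller price Ps = 82.9; buyers pay Pb = 82.9 + 28 = 110.9.
New quantity: Q = 270.75 − 1.5(110.9) = 104.4.
Buyer burden = 110.9 − 88.5 = 22.4; seller burden = 88.5 − 82.9 = 5.6.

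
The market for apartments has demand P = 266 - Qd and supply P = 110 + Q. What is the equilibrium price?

Set the two price expressions equal: 266 - Q = 110 + Q.
156 = 2Q, so Q* = 78.
P* = 266 − (1)(78) = 188.

P* = 188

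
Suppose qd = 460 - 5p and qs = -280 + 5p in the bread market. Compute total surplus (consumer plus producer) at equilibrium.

Equilibrium: 460 - 5p = -280 + 5p gives p* = 74, q* = 90.
Demand choke price: p = 92; supply starts at p = 56.
CS = ½(92 − 74)(90) = 810; PS = ½(74 − 56)(90) = 810.

Total surplus = 1620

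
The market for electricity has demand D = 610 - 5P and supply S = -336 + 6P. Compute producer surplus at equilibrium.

Producer surplus = 2700

Equilibrium: 610 - 5P = -336 + 6P gives P* = 86, Q* = 180.
Supply starts at P = 56 (where S = 0).
PS = ½(86 − 56)(180) = 2700.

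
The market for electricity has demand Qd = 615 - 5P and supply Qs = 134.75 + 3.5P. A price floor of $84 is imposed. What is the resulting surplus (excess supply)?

Equilibrium price would be P* = 56.5, so the floor at 84 binds.
At P = 84: Qd = 195, Qs = 428.75.
Surplus = 428.75 − 195 = 233.75.

Surplus = 233.75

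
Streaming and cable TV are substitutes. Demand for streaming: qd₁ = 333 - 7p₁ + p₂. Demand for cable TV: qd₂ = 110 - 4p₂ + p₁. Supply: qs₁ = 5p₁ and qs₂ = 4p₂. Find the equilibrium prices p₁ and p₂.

p₁ = 29.2, p₂ = 17.4

Market 1: 333 - 7p₁ + p₂ = 5p₁ → 12p₁ - p₂ = 333.
Market 2: 8p₂ - p₁ = 110.
Eliminating p₂: 8×(1) + 1×(2) gives 95p₁ = 2774, so p₁ = 29.2.
Back-substitute into (2): p₂ = (110 + 1×29.2) / 8 = 17.4.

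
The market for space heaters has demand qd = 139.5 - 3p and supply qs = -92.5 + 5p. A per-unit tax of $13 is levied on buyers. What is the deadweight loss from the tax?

Deadweight loss = 158.4375

Pre-tax equilibrium: p* = 29, q* = 52.5.
Tax on buyers shifts demand to qd = 139.5 − 3(p + 13) = 100.5 - 3p.
100.5 - 3p = -92.5 + 5p gives seller price ps = 24.125; buyers pay pb = 24.125 + 13 = 37.125.
New quantity: q = 139.5 − 3(37.125) = 28.125.
DWL = ½ × 13 × (52.5 − 28.125) = 158.4375.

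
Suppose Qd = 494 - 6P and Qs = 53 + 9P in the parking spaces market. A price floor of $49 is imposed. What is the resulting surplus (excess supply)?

Surplus = 294

Equilibrium price would be P* = 29.4, so the floor at 49 binds.
At P = 49: Qd = 200, Qs = 494.
Surplus = 494 − 200 = 294.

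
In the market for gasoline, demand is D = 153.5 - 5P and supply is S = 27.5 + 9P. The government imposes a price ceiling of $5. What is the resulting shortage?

Equilibrium price would be P* = 9, so the ceiling at 5 binds.
At P = 5: D = 153.5 − 5(5) = 128.5, S = 27.5 + 9(5) = 72.5.
Shortage = 128.5 − 72.5 = 56.

Shortage = 56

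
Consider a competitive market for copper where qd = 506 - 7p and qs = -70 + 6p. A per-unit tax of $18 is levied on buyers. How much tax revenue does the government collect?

Pre-tax equilibrium: p* = 576/13, q* = 2546/13.
Tax on buyers shifts demand to qd = 506 − 7(p + 18) = 380 - 7p.
380 - 7p = -70 + 6p gives seller price ps = 450/13; buyers pay pb = 450/13 + 18 = 684/13.
New quantity: q = 506 − 7(684/13) = 1790/13.
Revenue = 18 × 1790/13 = 32220/13.

Tax revenue = 32220/13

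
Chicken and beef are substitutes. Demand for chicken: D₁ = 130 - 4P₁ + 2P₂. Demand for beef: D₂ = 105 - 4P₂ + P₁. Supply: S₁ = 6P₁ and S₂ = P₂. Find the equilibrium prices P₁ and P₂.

P₁ = 215/12, P₂ = 295/12

Market 1: 130 - 4P₁ + 2P₂ = 6P₁ → 10P₁ - 2P₂ = 130.
Market 2: 5P₂ - P₁ = 105.
Eliminating P₂: 5×(1) + 2×(2) gives 48P₁ = 860, so P₁ = 215/12.
Back-substitute into (2): P₂ = (105 + 1×215/12) / 5 = 295/12.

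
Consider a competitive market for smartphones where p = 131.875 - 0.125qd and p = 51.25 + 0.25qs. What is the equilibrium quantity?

Set the two price expressions equal: 131.875 - 0.125q = 51.25 + 0.25q.
80.625 = 0.375q, so q* = 215.
p* = 131.875 − (0.125)(215) = 105.

q* = 215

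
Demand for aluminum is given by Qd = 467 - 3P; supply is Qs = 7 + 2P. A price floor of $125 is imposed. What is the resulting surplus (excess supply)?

Equilibrium price would be P* = 92, so the floor at 125 binds.
At P = 125: Qd = 92, Qs = 257.
Surplus = 257 − 92 = 165.

Surplus = 165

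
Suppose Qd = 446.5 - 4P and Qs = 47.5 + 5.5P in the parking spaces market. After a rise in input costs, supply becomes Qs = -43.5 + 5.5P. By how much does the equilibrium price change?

ΔP = 182/19

Original equilibrium: P* = 42, Q* = 278.5.
New equilibrium: 446.5 - 4P = -43.5 + 5.5P, so 490 = 9.5P and P' = 980/19; Q' = 446.5 − 4(980/19) = 9127/38.
Change in price: 980/19 − 42 = 182/19.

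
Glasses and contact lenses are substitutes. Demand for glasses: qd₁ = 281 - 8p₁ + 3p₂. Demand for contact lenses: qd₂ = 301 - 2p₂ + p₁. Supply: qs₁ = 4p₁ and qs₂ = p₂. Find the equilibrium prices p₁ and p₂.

p₁ = 582/11, p₂ = 3893/33

Market 1: 281 - 8p₁ + 3p₂ = 4p₁ → 12p₁ - 3p₂ = 281.
Market 2: 3p₂ - p₁ = 301.
Eliminating p₂: 3×(1) + 3×(2) gives 33p₁ = 1746, so p₁ = 582/11.
Back-substitute into (2): p₂ = (301 + 1×582/11) / 3 = 3893/33.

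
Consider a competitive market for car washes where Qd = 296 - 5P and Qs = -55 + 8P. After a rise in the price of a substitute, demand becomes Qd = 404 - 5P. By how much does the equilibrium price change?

Original equilibrium: P* = 27, Q* = 161.
New equilibrium: 404 - 5P = -55 + 8P, so 459 = 13P and P' = 459/13; Q' = 404 − 5(459/13) = 2957/13.
Change in price: 459/13 − 27 = 108/13.

ΔP = 108/13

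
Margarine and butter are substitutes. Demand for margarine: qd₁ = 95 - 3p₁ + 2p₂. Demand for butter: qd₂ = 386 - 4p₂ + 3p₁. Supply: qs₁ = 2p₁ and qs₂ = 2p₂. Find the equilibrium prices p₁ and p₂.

Market 1: 95 - 3p₁ + 2p₂ = 2p₁ → 5p₁ - 2p₂ = 95.
Market 2: 6p₂ - 3p₁ = 386.
Eliminating p₂: 6×(1) + 2×(2) gives 24p₁ = 1342, so p₁ = 671/12.
Back-substitute into (2): p₂ = (386 + 3×671/12) / 6 = 2215/24.

p₁ = 671/12, p₂ = 2215/24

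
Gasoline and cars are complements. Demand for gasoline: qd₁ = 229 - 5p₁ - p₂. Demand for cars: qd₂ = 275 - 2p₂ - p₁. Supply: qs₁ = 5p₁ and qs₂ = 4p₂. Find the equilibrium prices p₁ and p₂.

p₁ = 1099/59, p₂ = 2521/59

Market 1: 229 - 5p₁ - p₂ = 5p₁ → 10p₁ + p₂ = 229.
Market 2: 6p₂ + p₁ = 275.
Eliminating p₂: 6×(1) − 1×(2) gives 59p₁ = 1099, so p₁ = 1099/59.
Back-substitute into (2): p₂ = (275 − 1×1099/59) / 6 = 2521/59.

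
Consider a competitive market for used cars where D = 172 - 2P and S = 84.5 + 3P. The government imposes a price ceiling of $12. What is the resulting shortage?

Shortage = 27.5

Equilibrium price would be P* = 17.5, so the ceiling at 12 binds.
At P = 12: D = 172 − 2(12) = 148, S = 84.5 + 3(12) = 120.5.
Shortage = 148 − 120.5 = 27.5.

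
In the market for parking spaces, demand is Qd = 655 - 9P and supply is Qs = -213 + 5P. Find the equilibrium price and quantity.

P* = 62, Q* = 97

Set Qd = Qs: 655 - 9P = -213 + 5P.
868 = 14P, so P* = 62.
Q* = 655 − 9(62) = 97.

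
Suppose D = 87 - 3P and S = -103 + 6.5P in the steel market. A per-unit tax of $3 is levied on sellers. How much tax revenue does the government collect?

Tax revenue = 1188/19

Pre-tax equilibrium: P* = 20, Q* = 27.
Tax on sellers shifts supply to S = -103 + 6.5(P − 3) = -122.5 + 6.5P.
87 - 3P = -122.5 + 6.5P gives buyer price Pb = 419/19; sellers receive Ps = 419/19 − 3 = 362/19.
New quantity: Q = 87 − 3(419/19) = 396/19.
Revenue = 3 × 396/19 = 1188/19.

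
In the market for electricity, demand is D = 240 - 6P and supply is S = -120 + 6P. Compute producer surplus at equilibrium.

Equilibrium: 240 - 6P = -120 + 6P gives P* = 30, Q* = 60.
Supply starts at P = 20 (where S = 0).
PS = ½(30 − 20)(60) = 300.

Producer surplus = 300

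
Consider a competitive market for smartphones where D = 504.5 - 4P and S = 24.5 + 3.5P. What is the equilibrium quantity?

Set D = S: 504.5 - 4P = 24.5 + 3.5P.
480 = 7.5P, so P* = 64.
Q* = 504.5 − 4(64) = 248.5.

Q* = 248.5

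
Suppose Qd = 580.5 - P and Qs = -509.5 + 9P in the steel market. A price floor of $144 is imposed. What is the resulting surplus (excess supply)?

Surplus = 350

Equilibrium price would be P* = 109, so the floor at 144 binds.
At P = 144: Qd = 436.5, Qs = 786.5.
Surplus = 786.5 − 436.5 = 350.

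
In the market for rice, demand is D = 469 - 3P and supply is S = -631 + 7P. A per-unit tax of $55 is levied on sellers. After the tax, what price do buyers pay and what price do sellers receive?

Buyers pay $148.5, sellers receive $93.5

Pre-tax equilibrium: P* = 110, Q* = 139.
Tax on sellers shifts supply to S = -631 + 7(P − 55) = -1016 + 7P.
469 - 3P = -1016 + 7P gives buyer price Pb = 148.5; sellers receive Ps = 148.5 − 55 = 93.5.
New quantity: Q = 469 − 3(148.5) = 23.5.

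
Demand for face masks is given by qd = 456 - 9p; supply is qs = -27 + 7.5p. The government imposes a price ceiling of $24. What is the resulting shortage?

Equilibrium price would be p* = 322/11, so the ceiling at 24 binds.
At p = 24: qd = 456 − 9(24) = 240, qs = -27 + 7.5(24) = 153.
Shortage = 240 − 153 = 87.

Shortage = 87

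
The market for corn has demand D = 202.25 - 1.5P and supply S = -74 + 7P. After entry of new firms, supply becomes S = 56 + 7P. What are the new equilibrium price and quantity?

P' = 585/34, Q' = 5999/34

Original equilibrium: P* = 32.5, Q* = 153.5.
New equilibrium: 202.25 - 1.5P = 56 + 7P, so 146.25 = 8.5P and P' = 585/34; Q' = 202.25 − 1.5(585/34) = 5999/34.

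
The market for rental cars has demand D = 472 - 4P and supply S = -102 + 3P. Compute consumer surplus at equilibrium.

Consumer surplus = 2592

Equilibrium: 472 - 4P = -102 + 3P gives P* = 82, Q* = 144.
Demand choke price (D = 0): P = 118.
CS = ½(118 − 82)(144) = 2592.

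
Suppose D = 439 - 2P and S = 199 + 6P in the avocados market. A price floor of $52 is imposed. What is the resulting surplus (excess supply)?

Equilibrium price would be P* = 30, so the floor at 52 binds.
At P = 52: D = 335, S = 511.
Surplus = 511 − 335 = 176.

Surplus = 176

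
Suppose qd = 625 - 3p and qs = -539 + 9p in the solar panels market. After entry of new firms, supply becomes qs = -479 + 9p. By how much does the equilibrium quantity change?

Original equilibrium: p* = 97, q* = 334.
New equilibrium: 625 - 3p = -479 + 9p, so 1104 = 12p and p' = 92; q' = 625 − 3(92) = 349.
Change in quantity: 349 − 334 = 15.

Δq = 15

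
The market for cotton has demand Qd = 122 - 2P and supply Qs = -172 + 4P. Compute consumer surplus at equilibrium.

Equilibrium: 122 - 2P = -172 + 4P gives P* = 49, Q* = 24.
Demand choke price (Qd = 0): P = 61.
CS = ½(61 − 49)(24) = 144.

Consumer surplus = 144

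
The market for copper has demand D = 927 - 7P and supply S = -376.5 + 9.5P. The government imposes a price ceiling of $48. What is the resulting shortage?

Equilibrium price would be P* = 79, so the ceiling at 48 binds.
At P = 48: D = 927 − 7(48) = 591, S = -376.5 + 9.5(48) = 79.5.
Shortage = 591 − 79.5 = 511.5.

Shortage = 511.5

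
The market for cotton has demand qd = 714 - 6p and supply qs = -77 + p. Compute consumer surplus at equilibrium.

Equilibrium: 714 - 6p = -77 + p gives p* = 113, q* = 36.
Demand choke price (qd = 0): p = 119.
CS = ½(119 − 113)(36) = 108.

Consumer surplus = 108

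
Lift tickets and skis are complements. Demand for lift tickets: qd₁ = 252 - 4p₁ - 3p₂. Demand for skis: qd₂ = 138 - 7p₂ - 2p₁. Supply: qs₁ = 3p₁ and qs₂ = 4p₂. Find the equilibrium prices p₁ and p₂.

p₁ = 2358/71, p₂ = 462/71

Market 1: 252 - 4p₁ - 3p₂ = 3p₁ → 7p₁ + 3p₂ = 252.
Market 2: 11p₂ + 2p₁ = 138.
Eliminating p₂: 11×(1) − 3×(2) gives 71p₁ = 2358, so p₁ = 2358/71.
Back-substitute into (2): p₂ = (138 − 2×2358/71) / 11 = 462/71.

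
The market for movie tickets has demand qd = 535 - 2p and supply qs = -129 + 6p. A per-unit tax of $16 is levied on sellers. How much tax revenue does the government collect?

Pre-tax equilibrium: p* = 83, q* = 369.
Tax on sellers shifts supply to qs = -129 + 6(p − 16) = -225 + 6p.
535 - 2p = -225 + 6p gives buyer price pb = 95; sellers receive ps = 95 − 16 = 79.
New quantity: q = 535 − 2(95) = 345.
Revenue = 16 × 345 = 5520.

Tax revenue = 5520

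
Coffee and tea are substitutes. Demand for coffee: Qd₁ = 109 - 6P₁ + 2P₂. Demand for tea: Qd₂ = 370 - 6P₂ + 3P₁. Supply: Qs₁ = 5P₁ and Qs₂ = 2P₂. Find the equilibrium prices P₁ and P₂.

P₁ = 806/41, P₂ = 4397/82

Market 1: 109 - 6P₁ + 2P₂ = 5P₁ → 11P₁ - 2P₂ = 109.
Market 2: 8P₂ - 3P₁ = 370.
Eliminating P₂: 8×(1) + 2×(2) gives 82P₁ = 1612, so P₁ = 806/41.
Back-substitute into (2): P₂ = (370 + 3×806/41) / 8 = 4397/82.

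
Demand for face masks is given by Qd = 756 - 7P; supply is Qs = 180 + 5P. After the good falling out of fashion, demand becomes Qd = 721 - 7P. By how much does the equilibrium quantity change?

ΔQ = -175/12

Original equilibrium: P* = 48, Q* = 420.
New equilibrium: 721 - 7P = 180 + 5P, so 541 = 12P and P' = 541/12; Q' = 721 − 7(541/12) = 4865/12.
Change in quantity: 4865/12 − 420 = -175/12.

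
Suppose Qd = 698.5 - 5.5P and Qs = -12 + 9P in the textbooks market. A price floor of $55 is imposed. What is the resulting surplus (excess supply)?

Equilibrium price would be P* = 49, so the floor at 55 binds.
At P = 55: Qd = 396, Qs = 483.
Surplus = 483 − 396 = 87.

Surplus = 87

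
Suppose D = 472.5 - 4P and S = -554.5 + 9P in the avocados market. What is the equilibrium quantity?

Set D = S: 472.5 - 4P = -554.5 + 9P.
1027 = 13P, so P* = 79.
Q* = 472.5 − 4(79) = 156.5.

Q* = 156.5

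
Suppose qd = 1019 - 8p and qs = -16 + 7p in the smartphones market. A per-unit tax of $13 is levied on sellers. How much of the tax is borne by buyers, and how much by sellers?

Pre-tax equilibrium: p* = 69, q* = 467.
Tax on sellers shifts supply to qs = -16 + 7(p − 13) = -107 + 7p.
1019 - 8p = -107 + 7p gives buyer price pb = 1126/15; sellers receive ps = 1126/15 − 13 = 931/15.
New quantity: q = 1019 − 8(1126/15) = 6277/15.
Buyer burden = 1126/15 − 69 = 91/15; seller burden = 69 − 931/15 = 104/15.

Buyers bear 91/15, sellers bear 104/15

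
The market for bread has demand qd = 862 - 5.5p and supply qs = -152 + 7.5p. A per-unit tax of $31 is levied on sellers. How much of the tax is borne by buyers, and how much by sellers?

Buyers bear 465/26, sellers bear 341/26

Pre-tax equilibrium: p* = 78, q* = 433.
Tax on sellers shifts supply to qs = -152 + 7.5(p − 31) = -384.5 + 7.5p.
862 - 5.5p = -384.5 + 7.5p gives buyer price pb = 2493/26; sellers receive ps = 2493/26 − 31 = 1687/26.
New quantity: q = 862 − 5.5(2493/26) = 17401/52.
Buyer burden = 2493/26 − 78 = 465/26; seller burden = 78 − 1687/26 = 341/26.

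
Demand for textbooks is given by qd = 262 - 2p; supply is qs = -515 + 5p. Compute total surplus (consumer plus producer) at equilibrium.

Equilibrium: 262 - 2p = -515 + 5p gives p* = 111, q* = 40.
Demand choke price: p = 131; supply starts at p = 103.
CS = ½(131 − 111)(40) = 400; PS = ½(111 − 103)(40) = 160.

Total surplus = 560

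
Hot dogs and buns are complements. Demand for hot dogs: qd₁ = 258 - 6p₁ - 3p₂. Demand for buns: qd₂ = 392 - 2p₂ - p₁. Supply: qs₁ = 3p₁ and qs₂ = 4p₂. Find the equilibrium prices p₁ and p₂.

Market 1: 258 - 6p₁ - 3p₂ = 3p₁ → 9p₁ + 3p₂ = 258.
Market 2: 6p₂ + p₁ = 392.
Eliminating p₂: 6×(1) − 3×(2) gives 51p₁ = 372, so p₁ = 124/17.
Back-substitute into (2): p₂ = (392 − 1×124/17) / 6 = 1090/17.

p₁ = 124/17, p₂ = 1090/17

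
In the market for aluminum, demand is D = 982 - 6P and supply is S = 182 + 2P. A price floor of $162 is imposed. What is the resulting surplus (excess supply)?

Equilibrium price would be P* = 100, so the floor at 162 binds.
At P = 162: D = 10, S = 506.
Surplus = 506 − 10 = 496.

Surplus = 496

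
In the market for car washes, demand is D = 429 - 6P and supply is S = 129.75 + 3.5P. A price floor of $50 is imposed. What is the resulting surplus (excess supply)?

Equilibrium price would be P* = 31.5, so the floor at 50 binds.
At P = 50: D = 129, S = 304.75.
Surplus = 304.75 − 129 = 175.75.

Surplus = 175.75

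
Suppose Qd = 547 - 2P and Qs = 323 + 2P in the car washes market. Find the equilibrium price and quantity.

Set Qd = Qs: 547 - 2P = 323 + 2P.
224 = 4P, so P* = 56.
Q* = 547 − 2(56) = 435.

P* = 56, Q* = 435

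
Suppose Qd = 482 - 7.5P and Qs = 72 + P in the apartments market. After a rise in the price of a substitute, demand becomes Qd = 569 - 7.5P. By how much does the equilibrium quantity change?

Original equilibrium: P* = 820/17, Q* = 2044/17.
New equilibrium: 569 - 7.5P = 72 + P, so 497 = 8.5P and P' = 994/17; Q' = 569 − 7.5(994/17) = 2218/17.
Change in quantity: 2218/17 − 2044/17 = 174/17.

ΔQ = 174/17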